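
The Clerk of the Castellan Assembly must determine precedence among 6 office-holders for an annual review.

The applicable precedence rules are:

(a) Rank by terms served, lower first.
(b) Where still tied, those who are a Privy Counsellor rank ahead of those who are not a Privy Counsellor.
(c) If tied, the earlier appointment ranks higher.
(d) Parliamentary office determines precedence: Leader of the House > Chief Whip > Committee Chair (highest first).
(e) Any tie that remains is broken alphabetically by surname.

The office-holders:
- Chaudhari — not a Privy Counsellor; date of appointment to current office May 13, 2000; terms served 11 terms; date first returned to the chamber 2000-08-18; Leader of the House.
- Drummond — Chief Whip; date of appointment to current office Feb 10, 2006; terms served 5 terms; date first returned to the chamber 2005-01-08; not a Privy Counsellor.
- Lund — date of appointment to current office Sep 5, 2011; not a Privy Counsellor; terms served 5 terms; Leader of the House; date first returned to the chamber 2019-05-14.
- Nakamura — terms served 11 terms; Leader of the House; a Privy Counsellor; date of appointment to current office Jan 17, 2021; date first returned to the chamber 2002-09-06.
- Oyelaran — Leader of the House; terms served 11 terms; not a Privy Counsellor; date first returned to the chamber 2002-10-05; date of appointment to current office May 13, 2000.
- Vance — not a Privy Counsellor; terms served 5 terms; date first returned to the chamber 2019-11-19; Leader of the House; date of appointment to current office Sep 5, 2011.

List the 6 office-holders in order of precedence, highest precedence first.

Drummond, Lund, Vance, Nakamura, Chaudhari, Oyelaran

By terms served (lower first): Drummond, Lund and Vance (each 5 terms); then Nakamura, Chaudhari and Oyelaran (each 11 terms).
Drummond, Lund and Vance are each not a Privy Counsellor, so the next rule applies.
Among Drummond, Lund and Vance, by date of appointment to current office (earlier first): Drummond (Feb 10, 2006) before Lund and Vance (Sep 5, 2011).
Lund and Vance are each Leader of the House, so the next rule applies.
Among Lund and Vance, alphabetically by surname: Lund before Vance.
Among Nakamura, Chaudhari and Oyelaran, a Privy Counsellor before not a Privy Counsellor: Nakamura (a Privy Counsellor) before Chaudhari and Oyelaran (not a Privy Counsellor).
Chaudhari and Oyelaran both have date of appointment to current office May 13, 2000, so the next rule applies.
Chaudhari and Oyelaran are each Leader of the House, so the next rule applies.
Among Chaudhari and Oyelaran, alphabetically by surname: Chaudhari before Oyelaran.
Full order: Drummond, Lund, Vance, Nakamura, Chaudhari, Oyelaran.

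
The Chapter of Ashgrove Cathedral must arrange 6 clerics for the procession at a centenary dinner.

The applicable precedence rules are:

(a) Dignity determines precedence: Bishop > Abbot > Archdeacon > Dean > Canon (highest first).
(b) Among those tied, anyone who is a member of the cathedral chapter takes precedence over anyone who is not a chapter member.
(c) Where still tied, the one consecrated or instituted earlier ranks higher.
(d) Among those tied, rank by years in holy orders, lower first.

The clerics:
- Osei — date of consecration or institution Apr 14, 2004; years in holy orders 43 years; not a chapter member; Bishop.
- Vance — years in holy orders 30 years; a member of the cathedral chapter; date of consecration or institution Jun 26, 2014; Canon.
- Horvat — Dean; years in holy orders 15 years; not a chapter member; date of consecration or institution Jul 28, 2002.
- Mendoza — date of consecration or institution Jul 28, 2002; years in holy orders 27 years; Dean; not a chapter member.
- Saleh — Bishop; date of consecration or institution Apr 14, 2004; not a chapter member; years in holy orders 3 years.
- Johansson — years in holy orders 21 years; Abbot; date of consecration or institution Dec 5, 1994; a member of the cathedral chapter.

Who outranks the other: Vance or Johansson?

By dignity: Saleh and Osei (Bishop); then Johansson (Abbot); then Horvat and Mendoza (Dean); then Vance (Canon).
Saleh and Osei are each not a chapter member, so the next rule applies.
Saleh and Osei both have date of consecration or institution Apr 14, 2004, so the next rule applies.
Among Saleh and Osei, by years in holy orders (lower first): Saleh (3 years) before Osei (43 years).
Horvat and Mendoza are each not a chapter member, so the next rule applies.
Horvat and Mendoza both have date of consecration or institution Jul 28, 2002, so the next rule applies.
Among Horvat and Mendoza, by years in holy orders (lower first): Horvat (15 years) before Mendoza (27 years).
So Johansson takes precedence.

Johansson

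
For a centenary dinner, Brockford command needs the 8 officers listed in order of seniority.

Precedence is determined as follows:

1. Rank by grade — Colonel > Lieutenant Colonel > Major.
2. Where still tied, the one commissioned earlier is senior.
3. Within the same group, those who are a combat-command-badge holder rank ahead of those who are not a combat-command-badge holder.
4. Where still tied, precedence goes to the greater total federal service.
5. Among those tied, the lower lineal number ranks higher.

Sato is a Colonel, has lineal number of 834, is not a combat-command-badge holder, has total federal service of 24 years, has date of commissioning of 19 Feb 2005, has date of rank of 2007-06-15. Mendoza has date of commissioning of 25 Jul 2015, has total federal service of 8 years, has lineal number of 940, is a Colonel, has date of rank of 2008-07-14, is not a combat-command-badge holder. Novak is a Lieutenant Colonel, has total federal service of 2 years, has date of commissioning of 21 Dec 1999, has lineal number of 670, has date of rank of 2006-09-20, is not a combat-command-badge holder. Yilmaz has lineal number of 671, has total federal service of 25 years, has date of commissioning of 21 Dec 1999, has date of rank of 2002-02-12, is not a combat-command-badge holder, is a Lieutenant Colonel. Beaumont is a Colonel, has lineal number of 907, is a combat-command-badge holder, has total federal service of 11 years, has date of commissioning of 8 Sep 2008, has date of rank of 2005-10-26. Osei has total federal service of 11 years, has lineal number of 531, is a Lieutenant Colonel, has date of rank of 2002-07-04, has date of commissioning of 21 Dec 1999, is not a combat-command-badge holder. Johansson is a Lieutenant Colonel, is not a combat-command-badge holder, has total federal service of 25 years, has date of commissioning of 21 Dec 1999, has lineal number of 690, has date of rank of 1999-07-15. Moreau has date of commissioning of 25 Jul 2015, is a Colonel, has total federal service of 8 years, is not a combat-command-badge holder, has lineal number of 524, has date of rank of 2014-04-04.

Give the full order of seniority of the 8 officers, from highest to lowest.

By grade: Sato, Beaumont, Moreau and Mendoza (Colonel); then Yilmaz, Johansson, Osei and Novak (Lieutenant Colonel).
Among Sato, Beaumont, Moreau and Mendoza, by date of commissioning (earlier first): Sato (19 Feb 2005) before Beaumont (8 Sep 2008) before Moreau and Mendoza (25 Jul 2015).
Moreau and Mendoza are each not a combat-command-badge holder, so the next rule applies.
Moreau and Mendoza both have total federal service 8 years, so the next rule applies.
Among Moreau and Mendoza, by lineal number (lower first): Moreau (524) before Mendoza (940).
Yilmaz, Johansson, Osei and Novak all have date of commissioning 21 Dec 1999, so the next rule applies.
Yilmaz, Johansson, Osei and Novak are each not a combat-command-badge holder, so the next rule applies.
Among Yilmaz, Johansson, Osei and Novak, by total federal service (higher first): Yilmaz and Johansson (25 years) before Osei (11 years) before Novak (2 years).
Among Yilmaz and Johansson, by lineal number (lower first): Yilmaz (671) before Johansson (690).
Full order: Sato, Beaumont, Moreau, Mendoza, Yilmaz, Johansson, Osei, Novak.

Sato, Beaumont, Moreau, Mendoza, Yilmaz, Johansson, Osei, Novak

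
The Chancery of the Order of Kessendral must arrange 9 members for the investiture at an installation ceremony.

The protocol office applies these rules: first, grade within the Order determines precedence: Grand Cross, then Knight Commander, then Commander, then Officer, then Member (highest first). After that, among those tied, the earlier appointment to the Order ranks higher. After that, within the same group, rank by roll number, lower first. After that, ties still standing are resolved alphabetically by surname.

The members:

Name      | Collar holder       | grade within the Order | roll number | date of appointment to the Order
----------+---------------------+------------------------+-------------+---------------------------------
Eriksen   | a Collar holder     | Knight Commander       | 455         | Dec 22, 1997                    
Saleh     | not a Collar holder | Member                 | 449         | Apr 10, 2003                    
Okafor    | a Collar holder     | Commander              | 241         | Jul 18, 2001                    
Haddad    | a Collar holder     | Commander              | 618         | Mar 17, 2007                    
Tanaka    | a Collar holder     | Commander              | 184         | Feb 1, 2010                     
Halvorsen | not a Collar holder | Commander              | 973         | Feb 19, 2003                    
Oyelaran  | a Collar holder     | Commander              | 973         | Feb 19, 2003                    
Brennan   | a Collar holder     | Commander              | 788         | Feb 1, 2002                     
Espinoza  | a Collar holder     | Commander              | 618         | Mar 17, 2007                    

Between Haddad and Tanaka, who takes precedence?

Haddad

By grade within the Order: Eriksen (Knight Commander); then Okafor, Brennan, Halvorsen, Oyelaran, Espinoza, Haddad and Tanaka (Commander); then Saleh (Member).
Among Okafor, Brennan, Halvorsen, Oyelaran, Espinoza, Haddad and Tanaka, by date of appointment to the Order (earlier first): Okafor (Jul 18, 2001) before Brennan (Feb 1, 2002) before Halvorsen and Oyelaran (Feb 19, 2003) before Espinoza and Haddad (Mar 17, 2007) before Tanaka (Feb 1, 2010).
Halvorsen and Oyelaran both have roll number 973, so the next rule applies.
Among Halvorsen and Oyelaran, alphabetically by surname: Halvorsen before Oyelaran.
Espinoza and Haddad both have roll number 618, so the next rule applies.
Among Espinoza and Haddad, alphabetically by surname: Espinoza before Haddad.
So Haddad takes precedence.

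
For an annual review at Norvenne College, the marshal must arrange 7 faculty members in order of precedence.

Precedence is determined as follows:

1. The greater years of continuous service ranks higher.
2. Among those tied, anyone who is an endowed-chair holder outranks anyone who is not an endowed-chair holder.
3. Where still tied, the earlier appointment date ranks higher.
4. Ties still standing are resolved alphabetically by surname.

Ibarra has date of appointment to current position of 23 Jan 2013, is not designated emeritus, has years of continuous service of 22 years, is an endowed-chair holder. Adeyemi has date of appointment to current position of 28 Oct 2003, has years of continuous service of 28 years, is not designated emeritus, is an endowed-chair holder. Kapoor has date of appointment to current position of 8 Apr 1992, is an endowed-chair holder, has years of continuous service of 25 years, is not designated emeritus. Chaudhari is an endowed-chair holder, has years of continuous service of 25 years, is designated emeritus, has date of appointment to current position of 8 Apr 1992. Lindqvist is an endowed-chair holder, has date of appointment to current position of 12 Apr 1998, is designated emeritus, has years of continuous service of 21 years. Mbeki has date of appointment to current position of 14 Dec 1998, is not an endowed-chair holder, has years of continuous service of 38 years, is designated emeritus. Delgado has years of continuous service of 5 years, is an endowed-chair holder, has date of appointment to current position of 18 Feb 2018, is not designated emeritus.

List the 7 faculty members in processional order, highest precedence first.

By years of continuous service (higher first): Mbeki (38 years); then Adeyemi (28 years); then Chaudhari and Kapoor (both 25 years); then Ibarra (22 years); then Lindqvist (21 years); then Delgado (5 years).
Chaudhari and Kapoor are each an endowed-chair holder, so the next rule applies.
Chaudhari and Kapoor both have date of appointment to current position 8 Apr 1992, so the next rule applies.
Among Chaudhari and Kapoor, alphabetically by surname: Chaudhari before Kapoor.
Full order: Mbeki, Adeyemi, Chaudhari, Kapoor, Ibarra, Lindqvist, Delgado.

Mbeki, Adeyemi, Chaudhari, Kapoor, Ibarra, Lindqvist, Delgado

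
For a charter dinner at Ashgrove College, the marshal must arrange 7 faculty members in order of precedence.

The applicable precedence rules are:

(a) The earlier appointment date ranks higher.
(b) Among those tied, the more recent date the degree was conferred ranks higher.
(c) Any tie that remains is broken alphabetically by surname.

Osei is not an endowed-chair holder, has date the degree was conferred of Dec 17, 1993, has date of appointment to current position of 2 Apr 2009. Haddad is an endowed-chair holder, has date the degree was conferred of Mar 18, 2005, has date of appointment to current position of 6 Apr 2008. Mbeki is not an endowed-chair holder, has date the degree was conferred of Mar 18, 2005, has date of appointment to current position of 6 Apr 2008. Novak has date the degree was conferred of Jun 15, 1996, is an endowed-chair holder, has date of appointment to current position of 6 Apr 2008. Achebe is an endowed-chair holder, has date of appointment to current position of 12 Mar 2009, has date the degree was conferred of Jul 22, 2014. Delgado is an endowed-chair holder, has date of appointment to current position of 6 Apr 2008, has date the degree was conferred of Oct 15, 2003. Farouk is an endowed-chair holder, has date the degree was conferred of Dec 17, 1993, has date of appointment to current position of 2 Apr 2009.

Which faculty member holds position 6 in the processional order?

By date of appointment to current position (earlier first): Haddad, Mbeki, Delgado and Novak (each 6 Apr 2008); then Achebe (12 Mar 2009); then Farouk and Osei (both 2 Apr 2009).
Among Haddad, Mbeki, Delgado and Novak, by date the degree was conferred (later first): Haddad and Mbeki (Mar 18, 2005) before Delgado (Oct 15, 2003) before Novak (Jun 15, 1996).
Among Haddad and Mbeki, alphabetically by surname: Haddad before Mbeki.
Farouk and Osei both have date the degree was conferred Dec 17, 1993, so the next rule applies.
Among Farouk and Osei, alphabetically by surname: Farouk before Osei.
Order: Haddad, Mbeki, Delgado, Novak, Achebe, Farouk, Osei.

Farouk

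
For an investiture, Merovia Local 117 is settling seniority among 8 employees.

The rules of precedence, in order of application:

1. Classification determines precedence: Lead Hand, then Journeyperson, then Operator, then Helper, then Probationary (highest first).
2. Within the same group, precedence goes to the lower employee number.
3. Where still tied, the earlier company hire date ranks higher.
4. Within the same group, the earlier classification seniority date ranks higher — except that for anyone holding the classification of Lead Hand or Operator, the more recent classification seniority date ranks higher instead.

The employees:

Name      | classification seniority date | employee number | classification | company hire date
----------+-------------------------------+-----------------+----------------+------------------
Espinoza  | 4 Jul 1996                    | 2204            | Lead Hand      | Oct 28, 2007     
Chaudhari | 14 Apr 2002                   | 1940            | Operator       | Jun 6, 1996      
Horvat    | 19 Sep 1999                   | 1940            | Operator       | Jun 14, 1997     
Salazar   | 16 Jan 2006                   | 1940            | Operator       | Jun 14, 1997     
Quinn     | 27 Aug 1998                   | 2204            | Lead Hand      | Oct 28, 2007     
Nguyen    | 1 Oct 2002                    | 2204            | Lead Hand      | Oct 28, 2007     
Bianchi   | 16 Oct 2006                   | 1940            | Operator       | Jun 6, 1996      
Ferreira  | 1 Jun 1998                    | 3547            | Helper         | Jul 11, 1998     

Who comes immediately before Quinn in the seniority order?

Nguyen

By classification: Nguyen, Quinn and Espinoza (Lead Hand); then Bianchi, Chaudhari, Salazar and Horvat (Operator); then Ferreira (Helper).
Nguyen, Quinn and Espinoza all have employee number 2204, so the next rule applies.
Nguyen, Quinn and Espinoza all have company hire date Oct 28, 2007, so the next rule applies.
Among Nguyen, Quinn and Espinoza, by classification seniority date (later first) (reversed rule for this group): Nguyen (1 Oct 2002) before Quinn (27 Aug 1998) before Espinoza (4 Jul 1996).
Bianchi, Chaudhari, Salazar and Horvat all have employee number 1940, so the next rule applies.
Among Bianchi, Chaudhari, Salazar and Horvat, by company hire date (earlier first): Bianchi and Chaudhari (Jun 6, 1996) before Salazar and Horvat (Jun 14, 1997).
Among Bianchi and Chaudhari, by classification seniority date (later first) (reversed rule for this group): Bianchi (16 Oct 2006) before Chaudhari (14 Apr 2002).
Among Salazar and Horvat, by classification seniority date (later first) (reversed rule for this group): Salazar (16 Jan 2006) before Horvat (19 Sep 1999).
Order: Nguyen, Quinn, Espinoza, Bianchi, Chaudhari, Salazar, Horvat, Ferreira.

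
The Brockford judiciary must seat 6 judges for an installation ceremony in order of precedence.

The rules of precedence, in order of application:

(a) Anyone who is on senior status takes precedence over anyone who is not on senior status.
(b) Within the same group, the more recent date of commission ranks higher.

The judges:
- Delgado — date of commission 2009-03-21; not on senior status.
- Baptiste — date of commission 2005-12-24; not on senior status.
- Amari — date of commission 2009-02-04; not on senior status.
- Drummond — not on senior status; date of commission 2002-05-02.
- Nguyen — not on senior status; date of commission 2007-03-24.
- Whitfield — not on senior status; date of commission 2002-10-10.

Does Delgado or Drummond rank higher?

By the first rule: Delgado, Amari, Nguyen, Baptiste, Whitfield and Drummond (each not on senior status).
Among Delgado, Amari, Nguyen, Baptiste, Whitfield and Drummond, by date of commission (later first): Delgado (2009-03-21) before Amari (2009-02-04) before Nguyen (2007-03-24) before Baptiste (2005-12-24) before Whitfield (2002-10-10) before Drummond (2002-05-02).
So Delgado takes precedence.

Delgado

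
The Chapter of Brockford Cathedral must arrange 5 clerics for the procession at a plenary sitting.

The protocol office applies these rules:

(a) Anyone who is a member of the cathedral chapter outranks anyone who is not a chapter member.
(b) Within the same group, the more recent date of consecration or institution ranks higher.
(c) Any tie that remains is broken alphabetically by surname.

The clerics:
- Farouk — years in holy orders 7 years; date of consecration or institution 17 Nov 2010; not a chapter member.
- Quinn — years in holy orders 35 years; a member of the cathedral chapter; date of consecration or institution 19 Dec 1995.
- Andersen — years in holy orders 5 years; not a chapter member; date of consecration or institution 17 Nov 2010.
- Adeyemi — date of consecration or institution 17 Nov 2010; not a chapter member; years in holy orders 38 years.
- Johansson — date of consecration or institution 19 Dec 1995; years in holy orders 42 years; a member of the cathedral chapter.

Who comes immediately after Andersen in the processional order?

By the first rule: Johansson and Quinn (both a member of the cathedral chapter); then Adeyemi, Andersen and Farouk (each not a chapter member).
Johansson and Quinn both have date of consecration or institution 19 Dec 1995, so the next rule applies.
Among Johansson and Quinn, alphabetically by surname: Johansson before Quinn.
Adeyemi, Andersen and Farouk all have date of consecration or institution 17 Nov 2010, so the next rule applies.
Among Adeyemi, Andersen and Farouk, alphabetically by surname: Adeyemi before Andersen before Farouk.
Order: Johansson, Quinn, Adeyemi, Andersen, Farouk.

Farouk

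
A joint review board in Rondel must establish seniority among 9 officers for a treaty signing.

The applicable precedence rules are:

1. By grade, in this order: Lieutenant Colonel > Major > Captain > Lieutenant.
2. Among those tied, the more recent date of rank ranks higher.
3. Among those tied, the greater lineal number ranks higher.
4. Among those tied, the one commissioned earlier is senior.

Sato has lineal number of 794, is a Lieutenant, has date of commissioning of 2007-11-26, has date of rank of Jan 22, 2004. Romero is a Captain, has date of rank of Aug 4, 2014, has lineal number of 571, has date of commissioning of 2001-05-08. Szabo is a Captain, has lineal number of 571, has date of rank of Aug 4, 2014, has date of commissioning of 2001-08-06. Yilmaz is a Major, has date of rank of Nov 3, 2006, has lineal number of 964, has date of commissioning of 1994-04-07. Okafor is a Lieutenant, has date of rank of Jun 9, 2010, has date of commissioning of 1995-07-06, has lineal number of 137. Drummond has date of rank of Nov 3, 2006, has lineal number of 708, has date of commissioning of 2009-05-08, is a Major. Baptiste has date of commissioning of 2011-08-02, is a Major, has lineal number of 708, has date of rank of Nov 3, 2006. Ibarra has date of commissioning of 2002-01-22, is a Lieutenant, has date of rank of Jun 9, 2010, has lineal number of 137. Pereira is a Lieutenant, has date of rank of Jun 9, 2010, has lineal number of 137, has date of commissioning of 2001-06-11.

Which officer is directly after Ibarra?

Sato

By grade: Yilmaz, Drummond and Baptiste (Major); then Romero and Szabo (Captain); then Okafor, Pereira, Ibarra and Sato (Lieutenant).
Yilmaz, Drummond and Baptiste all have date of rank Nov 3, 2006, so the next rule applies.
Among Yilmaz, Drummond and Baptiste, by lineal number (higher first): Yilmaz (964) before Drummond and Baptiste (708).
Among Drummond and Baptiste, by date of commissioning (earlier first): Drummond (2009-05-08) before Baptiste (2011-08-02).
Romero and Szabo both have date of rank Aug 4, 2014, so the next rule applies.
Romero and Szabo both have lineal number 571, so the next rule applies.
Among Romero and Szabo, by date of commissioning (earlier first): Romero (2001-05-08) before Szabo (2001-08-06).
Among Okafor, Pereira, Ibarra and Sato, by date of rank (later first): Okafor, Pereira and Ibarra (Jun 9, 2010) before Sato (Jan 22, 2004).
Okafor, Pereira and Ibarra all have lineal number 137, so the next rule applies.
Among Okafor, Pereira and Ibarra, by date of commissioning (earlier first): Okafor (1995-07-06) before Pereira (2001-06-11) before Ibarra (2002-01-22).
Order: Yilmaz, Drummond, Baptiste, Romero, Szabo, Okafor, Pereira, Ibarra, Sato.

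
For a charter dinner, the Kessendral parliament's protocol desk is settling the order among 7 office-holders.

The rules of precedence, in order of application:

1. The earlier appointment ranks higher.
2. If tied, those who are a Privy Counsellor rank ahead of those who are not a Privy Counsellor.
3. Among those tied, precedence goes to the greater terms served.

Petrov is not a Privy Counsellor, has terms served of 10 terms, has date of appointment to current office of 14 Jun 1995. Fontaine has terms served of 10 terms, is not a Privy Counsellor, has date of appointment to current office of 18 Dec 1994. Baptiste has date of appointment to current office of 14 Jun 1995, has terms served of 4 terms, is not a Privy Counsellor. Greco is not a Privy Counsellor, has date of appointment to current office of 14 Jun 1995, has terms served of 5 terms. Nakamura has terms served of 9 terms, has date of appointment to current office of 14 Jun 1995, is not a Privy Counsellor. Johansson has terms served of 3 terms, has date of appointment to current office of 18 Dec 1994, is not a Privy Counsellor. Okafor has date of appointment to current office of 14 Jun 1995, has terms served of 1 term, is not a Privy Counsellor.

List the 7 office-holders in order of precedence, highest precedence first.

By date of appointment to current office (earlier first): Fontaine and Johansson (both 18 Dec 1994); then Petrov, Nakamura, Greco, Baptiste and Okafor (each 14 Jun 1995).
Fontaine and Johansson are each not a Privy Counsellor, so the next rule applies.
Among Fontaine and Johansson, by terms served (higher first): Fontaine (10 terms) before Johansson (3 terms).
Petrov, Nakamura, Greco, Baptiste and Okafor are each not a Privy Counsellor, so the next rule applies.
Among Petrov, Nakamura, Greco, Baptiste and Okafor, by terms served (higher first): Petrov (10 terms) before Nakamura (9 terms) before Greco (5 terms) before Baptiste (4 terms) before Okafor (1 term).
Full order: Fontaine, Johansson, Petrov, Nakamura, Greco, Baptiste, Okafor.

Fontaine, Johansson, Petrov, Nakamura, Greco, Baptiste, Okafor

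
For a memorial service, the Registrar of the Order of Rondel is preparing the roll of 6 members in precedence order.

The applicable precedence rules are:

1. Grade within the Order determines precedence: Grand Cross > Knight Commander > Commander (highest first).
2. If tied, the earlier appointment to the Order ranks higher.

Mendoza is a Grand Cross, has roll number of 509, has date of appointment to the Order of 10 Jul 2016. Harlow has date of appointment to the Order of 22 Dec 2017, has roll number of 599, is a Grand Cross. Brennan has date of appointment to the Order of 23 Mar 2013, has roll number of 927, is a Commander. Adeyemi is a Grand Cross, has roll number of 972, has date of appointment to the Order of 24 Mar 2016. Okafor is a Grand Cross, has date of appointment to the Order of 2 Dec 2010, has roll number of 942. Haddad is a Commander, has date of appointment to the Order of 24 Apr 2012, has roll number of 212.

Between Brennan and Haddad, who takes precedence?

Haddad

By grade within the Order: Okafor, Adeyemi, Mendoza and Harlow (Grand Cross); then Haddad and Brennan (Commander).
Among Okafor, Adeyemi, Mendoza and Harlow, by date of appointment to the Order (earlier first): Okafor (2 Dec 2010) before Adeyemi (24 Mar 2016) before Mendoza (10 Jul 2016) before Harlow (22 Dec 2017).
Among Haddad and Brennan, by date of appointment to the Order (earlier first): Haddad (24 Apr 2012) before Brennan (23 Mar 2013).
So Haddad takes precedence.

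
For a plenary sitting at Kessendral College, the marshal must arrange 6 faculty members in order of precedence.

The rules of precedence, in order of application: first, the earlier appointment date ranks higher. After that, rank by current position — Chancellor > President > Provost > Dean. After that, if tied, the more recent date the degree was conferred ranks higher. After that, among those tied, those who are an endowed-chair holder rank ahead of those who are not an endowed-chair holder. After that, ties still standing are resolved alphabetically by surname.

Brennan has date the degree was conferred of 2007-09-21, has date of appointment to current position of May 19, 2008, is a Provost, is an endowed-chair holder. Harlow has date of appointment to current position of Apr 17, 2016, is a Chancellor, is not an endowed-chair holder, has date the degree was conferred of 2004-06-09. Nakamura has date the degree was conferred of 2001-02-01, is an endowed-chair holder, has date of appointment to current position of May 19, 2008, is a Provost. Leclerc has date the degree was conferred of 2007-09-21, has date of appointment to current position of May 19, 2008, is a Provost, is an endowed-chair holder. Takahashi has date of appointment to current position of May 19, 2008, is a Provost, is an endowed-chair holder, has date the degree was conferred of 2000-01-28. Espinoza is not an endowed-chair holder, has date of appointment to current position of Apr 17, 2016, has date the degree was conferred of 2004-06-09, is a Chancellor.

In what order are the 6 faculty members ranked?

By date of appointment to current position (earlier first): Brennan, Leclerc, Nakamura and Takahashi (each May 19, 2008); then Espinoza and Harlow (both Apr 17, 2016).
Brennan, Leclerc, Nakamura and Takahashi are each Provost, so the next rule applies.
Among Brennan, Leclerc, Nakamura and Takahashi, by date the degree was conferred (later first): Brennan and Leclerc (2007-09-21) before Nakamura (2001-02-01) before Takahashi (2000-01-28).
Brennan and Leclerc are each an endowed-chair holder, so the next rule applies.
Among Brennan and Leclerc, alphabetically by surname: Brennan before Leclerc.
Espinoza and Harlow are each Chancellor, so the next rule applies.
Espinoza and Harlow both have date the degree was conferred 2004-06-09, so the next rule applies.
Espinoza and Harlow are each not an endowed-chair holder, so the next rule applies.
Among Espinoza and Harlow, alphabetically by surname: Espinoza before Harlow.
Full order: Brennan, Leclerc, Nakamura, Takahashi, Espinoza, Harlow.

Brennan, Leclerc, Nakamura, Takahashi, Espinoza, Harlow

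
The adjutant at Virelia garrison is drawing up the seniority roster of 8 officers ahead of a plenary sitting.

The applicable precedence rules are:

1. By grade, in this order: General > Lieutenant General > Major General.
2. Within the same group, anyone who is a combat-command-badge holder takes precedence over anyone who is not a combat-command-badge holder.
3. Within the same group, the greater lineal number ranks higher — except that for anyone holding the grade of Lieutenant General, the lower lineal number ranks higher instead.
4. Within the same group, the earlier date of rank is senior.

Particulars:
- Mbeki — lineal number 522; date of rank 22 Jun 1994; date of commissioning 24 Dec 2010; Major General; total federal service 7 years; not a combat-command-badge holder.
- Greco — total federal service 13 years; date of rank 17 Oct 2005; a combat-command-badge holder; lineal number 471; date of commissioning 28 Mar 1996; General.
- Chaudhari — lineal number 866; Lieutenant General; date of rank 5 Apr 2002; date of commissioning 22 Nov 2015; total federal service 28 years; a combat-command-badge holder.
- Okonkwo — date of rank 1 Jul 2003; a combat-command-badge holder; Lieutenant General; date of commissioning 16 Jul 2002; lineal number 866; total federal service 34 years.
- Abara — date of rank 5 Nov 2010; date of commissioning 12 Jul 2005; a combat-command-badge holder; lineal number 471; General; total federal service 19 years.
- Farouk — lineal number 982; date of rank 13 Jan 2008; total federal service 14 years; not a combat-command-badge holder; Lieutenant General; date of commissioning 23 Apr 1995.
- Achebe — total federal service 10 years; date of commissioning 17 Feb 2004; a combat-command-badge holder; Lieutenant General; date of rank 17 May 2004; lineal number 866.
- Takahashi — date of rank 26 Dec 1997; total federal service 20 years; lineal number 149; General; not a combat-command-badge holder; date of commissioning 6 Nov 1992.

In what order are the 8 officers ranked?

By grade: Greco, Abara and Takahashi (General); then Chaudhari, Okonkwo, Achebe and Farouk (Lieutenant General); then Mbeki (Major General).
Among Greco, Abara and Takahashi, a combat-command-badge holder before not a combat-command-badge holder: Greco and Abara (a combat-command-badge holder) before Takahashi (not a combat-command-badge holder).
Greco and Abara both have lineal number 471, so the next rule applies.
Among Greco and Abara, by date of rank (earlier first): Greco (17 Oct 2005) before Abara (5 Nov 2010).
Among Chaudhari, Okonkwo, Achebe and Farouk, a combat-command-badge holder before not a combat-command-badge holder: Chaudhari, Okonkwo and Achebe (a combat-command-badge holder) before Farouk (not a combat-command-badge holder).
Chaudhari, Okonkwo and Achebe all have lineal number 866, so the next rule applies.
Among Chaudhari, Okonkwo and Achebe, by date of rank (earlier first): Chaudhari (5 Apr 2002) before Okonkwo (1 Jul 2003) before Achebe (17 May 2004).
Full order: Greco, Abara, Takahashi, Chaudhari, Okonkwo, Achebe, Farouk, Mbeki.

Greco, Abara, Takahashi, Chaudhari, Okonkwo, Achebe, Farouk, Mbeki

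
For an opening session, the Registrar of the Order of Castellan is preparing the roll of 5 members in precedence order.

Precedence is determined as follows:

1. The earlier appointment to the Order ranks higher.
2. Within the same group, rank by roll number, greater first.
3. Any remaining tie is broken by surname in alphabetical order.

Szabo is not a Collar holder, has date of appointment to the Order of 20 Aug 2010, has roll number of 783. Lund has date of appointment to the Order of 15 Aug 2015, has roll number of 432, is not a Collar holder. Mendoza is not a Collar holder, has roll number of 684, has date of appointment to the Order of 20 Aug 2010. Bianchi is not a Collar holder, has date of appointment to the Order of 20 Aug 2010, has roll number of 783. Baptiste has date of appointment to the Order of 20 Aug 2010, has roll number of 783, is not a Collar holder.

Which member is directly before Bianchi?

By date of appointment to the Order (earlier first): Baptiste, Bianchi, Szabo and Mendoza (each 20 Aug 2010); then Lund (15 Aug 2015).
Among Baptiste, Bianchi, Szabo and Mendoza, by roll number (higher first): Baptiste, Bianchi and Szabo (783) before Mendoza (684).
Among Baptiste, Bianchi and Szabo, alphabetically by surname: Baptiste before Bianchi before Szabo.
Order: Baptiste, Bianchi, Szabo, Mendoza, Lund.

Baptiste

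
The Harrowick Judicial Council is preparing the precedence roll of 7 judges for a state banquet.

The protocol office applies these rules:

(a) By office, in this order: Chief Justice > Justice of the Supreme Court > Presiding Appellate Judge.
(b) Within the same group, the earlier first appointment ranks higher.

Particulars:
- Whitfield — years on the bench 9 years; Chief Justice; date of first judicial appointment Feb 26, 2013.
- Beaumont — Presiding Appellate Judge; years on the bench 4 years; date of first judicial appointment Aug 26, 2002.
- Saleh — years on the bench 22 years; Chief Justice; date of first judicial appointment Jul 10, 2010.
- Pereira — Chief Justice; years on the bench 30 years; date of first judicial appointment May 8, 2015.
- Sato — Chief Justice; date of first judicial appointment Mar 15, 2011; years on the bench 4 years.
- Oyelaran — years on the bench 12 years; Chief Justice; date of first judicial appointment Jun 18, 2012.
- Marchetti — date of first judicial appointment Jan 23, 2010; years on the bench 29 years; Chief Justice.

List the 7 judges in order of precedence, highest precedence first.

By office: Marchetti, Saleh, Sato, Oyelaran, Whitfield and Pereira (Chief Justice); then Beaumont (Presiding Appellate Judge).
Among Marchetti, Saleh, Sato, Oyelaran, Whitfield and Pereira, by date of first judicial appointment (earlier first): Marchetti (Jan 23, 2010) before Saleh (Jul 10, 2010) before Sato (Mar 15, 2011) before Oyelaran (Jun 18, 2012) before Whitfield (Feb 26, 2013) before Pereira (May 8, 2015).
Full order: Marchetti, Saleh, Sato, Oyelaran, Whitfield, Pereira, Beaumont.

Marchetti, Saleh, Sato, Oyelaran, Whitfield, Pereira, Beaumont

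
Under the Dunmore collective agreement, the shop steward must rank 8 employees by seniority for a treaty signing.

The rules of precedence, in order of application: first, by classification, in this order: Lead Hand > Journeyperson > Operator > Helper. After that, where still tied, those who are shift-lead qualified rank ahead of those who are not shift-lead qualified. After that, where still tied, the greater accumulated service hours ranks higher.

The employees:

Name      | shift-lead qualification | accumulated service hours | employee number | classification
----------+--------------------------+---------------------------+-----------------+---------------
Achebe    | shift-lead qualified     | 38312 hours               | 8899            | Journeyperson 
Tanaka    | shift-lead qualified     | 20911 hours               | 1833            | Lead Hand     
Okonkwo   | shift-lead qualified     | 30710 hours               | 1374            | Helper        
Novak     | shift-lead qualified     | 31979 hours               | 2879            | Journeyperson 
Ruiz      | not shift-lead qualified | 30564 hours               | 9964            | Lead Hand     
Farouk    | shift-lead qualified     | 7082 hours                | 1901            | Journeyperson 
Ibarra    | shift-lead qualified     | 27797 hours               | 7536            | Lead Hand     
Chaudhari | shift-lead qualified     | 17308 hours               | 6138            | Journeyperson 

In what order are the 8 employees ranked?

By classification: Ibarra, Tanaka and Ruiz (Lead Hand); then Achebe, Novak, Chaudhari and Farouk (Journeyperson); then Okonkwo (Helper).
Among Ibarra, Tanaka and Ruiz, shift-lead qualified before not shift-lead qualified: Ibarra and Tanaka (shift-lead qualified) before Ruiz (not shift-lead qualified).
Among Ibarra and Tanaka, by accumulated service hours (higher first): Ibarra (27797 hours) before Tanaka (20911 hours).
Achebe, Novak, Chaudhari and Farouk are each shift-lead qualified, so the next rule applies.
Among Achebe, Novak, Chaudhari and Farouk, by accumulated service hours (higher first): Achebe (38312 hours) before Novak (31979 hours) before Chaudhari (17308 hours) before Farouk (7082 hours).
Full order: Ibarra, Tanaka, Ruiz, Achebe, Novak, Chaudhari, Farouk, Okonkwo.

Ibarra, Tanaka, Ruiz, Achebe, Novak, Chaudhari, Farouk, Okonkwo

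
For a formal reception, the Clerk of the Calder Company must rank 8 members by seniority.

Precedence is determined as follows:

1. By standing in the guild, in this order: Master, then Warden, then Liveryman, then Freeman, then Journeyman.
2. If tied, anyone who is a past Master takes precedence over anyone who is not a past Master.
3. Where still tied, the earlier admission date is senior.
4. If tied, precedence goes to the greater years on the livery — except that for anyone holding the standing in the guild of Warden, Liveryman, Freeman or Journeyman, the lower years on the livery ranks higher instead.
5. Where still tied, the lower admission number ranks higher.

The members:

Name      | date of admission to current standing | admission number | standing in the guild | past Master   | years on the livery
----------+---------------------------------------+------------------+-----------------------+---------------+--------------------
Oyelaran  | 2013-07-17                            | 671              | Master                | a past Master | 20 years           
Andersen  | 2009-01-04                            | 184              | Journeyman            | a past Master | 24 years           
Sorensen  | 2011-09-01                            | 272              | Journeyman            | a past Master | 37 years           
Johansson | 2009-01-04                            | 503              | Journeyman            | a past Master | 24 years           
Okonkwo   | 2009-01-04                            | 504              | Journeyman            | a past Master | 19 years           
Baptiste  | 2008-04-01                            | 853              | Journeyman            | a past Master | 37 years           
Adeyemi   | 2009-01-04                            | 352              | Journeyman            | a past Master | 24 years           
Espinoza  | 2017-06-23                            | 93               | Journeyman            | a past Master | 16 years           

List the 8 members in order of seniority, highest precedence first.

Oyelaran, Baptiste, Okonkwo, Andersen, Adeyemi, Johansson, Sorensen, Espinoza

By standing in the guild: Oyelaran (Master); then Baptiste, Okonkwo, Andersen, Adeyemi, Johansson, Sorensen and Espinoza (Journeyman).
Baptiste, Okonkwo, Andersen, Adeyemi, Johansson, Sorensen and Espinoza are each a past Master, so the next rule applies.
Among Baptiste, Okonkwo, Andersen, Adeyemi, Johansson, Sorensen and Espinoza, by date of admission to current standing (earlier first): Baptiste (2008-04-01) before Okonkwo, Andersen, Adeyemi and Johansson (2009-01-04) before Sorensen (2011-09-01) before Espinoza (2017-06-23).
Among Okonkwo, Andersen, Adeyemi and Johansson, by years on the livery (lower first) (reversed rule for this group): Okonkwo (19 years) before Andersen, Adeyemi and Johansson (24 years).
Among Andersen, Adeyemi and Johansson, by admission number (lower first): Andersen (184) before Adeyemi (352) before Johansson (503).
Full order: Oyelaran, Baptiste, Okonkwo, Andersen, Adeyemi, Johansson, Sorensen, Espinoza.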